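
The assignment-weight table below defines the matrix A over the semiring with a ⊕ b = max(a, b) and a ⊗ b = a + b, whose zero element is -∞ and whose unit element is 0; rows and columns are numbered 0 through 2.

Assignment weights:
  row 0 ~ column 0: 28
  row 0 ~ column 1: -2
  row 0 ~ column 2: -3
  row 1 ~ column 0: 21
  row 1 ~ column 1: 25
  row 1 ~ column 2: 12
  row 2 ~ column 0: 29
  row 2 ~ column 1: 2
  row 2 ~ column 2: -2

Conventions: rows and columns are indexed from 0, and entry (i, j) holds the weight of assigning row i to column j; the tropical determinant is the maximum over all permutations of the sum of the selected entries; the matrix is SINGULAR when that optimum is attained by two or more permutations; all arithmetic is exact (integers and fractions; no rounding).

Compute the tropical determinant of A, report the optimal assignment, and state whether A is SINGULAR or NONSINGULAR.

σ = (0, 1, 2): 28 + 25 + (-2) = 51
σ = (0, 2, 1): 28 + 12 + 2 = 42
σ = (1, 0, 2): (-2) + 21 + (-2) = 17
σ = (1, 2, 0): (-2) + 12 + 29 = 39
σ = (2, 0, 1): (-3) + 21 + 2 = 20
σ = (2, 1, 0): (-3) + 25 + 29 = 51
Optimal value attained by: σ = (0, 1, 2).
Answer: det⊕(A) = 51; verdict: SINGULAR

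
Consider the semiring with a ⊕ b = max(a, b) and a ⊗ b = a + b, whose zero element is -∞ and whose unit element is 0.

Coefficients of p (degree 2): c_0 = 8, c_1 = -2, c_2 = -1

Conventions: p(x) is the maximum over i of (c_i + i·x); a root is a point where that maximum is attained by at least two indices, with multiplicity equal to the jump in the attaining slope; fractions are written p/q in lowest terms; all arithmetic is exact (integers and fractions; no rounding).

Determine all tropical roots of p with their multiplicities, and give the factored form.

hull edge (i=0, c=8) to (i=2, c=-1): slope -9/2, span 2
Factored form: p(x) = -1 ⊗ (x ⊕ 9/2) ⊗ (x ⊕ 9/2)
Answer: roots = 9/2 (mult 2)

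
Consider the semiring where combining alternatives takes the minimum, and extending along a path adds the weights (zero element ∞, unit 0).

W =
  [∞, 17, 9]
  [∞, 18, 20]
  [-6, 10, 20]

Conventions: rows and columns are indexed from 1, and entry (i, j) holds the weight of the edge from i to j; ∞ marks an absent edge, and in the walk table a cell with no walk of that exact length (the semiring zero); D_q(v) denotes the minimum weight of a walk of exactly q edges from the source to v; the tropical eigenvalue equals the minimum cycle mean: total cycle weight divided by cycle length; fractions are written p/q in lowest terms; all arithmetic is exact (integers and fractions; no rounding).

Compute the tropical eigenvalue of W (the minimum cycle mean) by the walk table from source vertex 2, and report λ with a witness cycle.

q=0: [∞, 0, ∞]
q=1: [∞, 18, 20]
q=2: [14, 30, 38]
q=3: [32, 31, 23]
Optimal cycle mean attained by: cycle 1->3->1, total 9 + (-6), length 2.
Answer: λ = 3/2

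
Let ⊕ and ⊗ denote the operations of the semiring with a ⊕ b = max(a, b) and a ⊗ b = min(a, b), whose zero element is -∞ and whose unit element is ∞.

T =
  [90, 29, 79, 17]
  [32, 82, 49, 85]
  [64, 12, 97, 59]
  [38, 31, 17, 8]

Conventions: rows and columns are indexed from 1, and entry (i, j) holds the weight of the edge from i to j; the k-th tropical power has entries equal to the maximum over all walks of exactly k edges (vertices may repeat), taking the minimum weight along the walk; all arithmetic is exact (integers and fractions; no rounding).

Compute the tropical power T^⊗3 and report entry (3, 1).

T^⊗2:
  [90, 29, 79, 59]
  [49, 82, 49, 82]
  [64, 31, 97, 59]
  [38, 31, 38, 31]
T^⊗3:
  [90, 31, 79, 59]
  [49, 82, 49, 82]
  [64, 31, 97, 59]
  [38, 31, 38, 38]
Key observation: the optimum is the walk 3->1->1->1, with weight 64 min 90 min 90 = 64.
Optimal value attained by: walk 3->1->1->1.
Answer: (T^⊗3)[3][1] = 64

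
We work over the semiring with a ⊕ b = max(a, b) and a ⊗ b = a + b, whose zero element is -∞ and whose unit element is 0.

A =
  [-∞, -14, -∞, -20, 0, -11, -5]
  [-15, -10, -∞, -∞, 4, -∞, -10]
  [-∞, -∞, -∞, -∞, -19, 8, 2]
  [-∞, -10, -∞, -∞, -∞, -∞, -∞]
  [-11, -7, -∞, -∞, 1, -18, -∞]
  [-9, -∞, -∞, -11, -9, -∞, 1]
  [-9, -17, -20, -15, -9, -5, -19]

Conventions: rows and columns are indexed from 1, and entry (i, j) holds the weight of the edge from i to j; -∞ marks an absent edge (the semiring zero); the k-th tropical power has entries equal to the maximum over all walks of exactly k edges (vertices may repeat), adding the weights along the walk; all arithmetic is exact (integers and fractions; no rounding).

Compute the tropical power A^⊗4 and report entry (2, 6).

A^⊗2:
  [-11, -7, -25, -20, 1, -10, -10]
  [-7, -3, -30, -25, 5, -14, -20]
  [-1, -15, -18, -3, -1, -3, 9]
  [-25, -20, -∞, -∞, -6, -∞, -20]
  [-10, -6, -∞, -29, 2, -17, -16]
  [-8, -16, -19, -14, -8, -4, -14]
  [-14, -16, -39, -16, -8, -12, -4]
A^⊗3:
  [-10, -6, -30, -21, 2, -15, -9]
  [-6, -2, -40, -25, 6, -13, -12]
  [0, -8, -11, -6, 0, 4, -2]
  [-17, -13, -40, -35, -5, -24, -30]
  [-9, -5, -36, -28, 3, -16, -15]
  [-13, -15, -34, -15, -7, -11, -3]
  [-13, -15, -24, -19, -7, -9, -11]
A^⊗4:
  [-9, -5, -29, -24, 3, -14, -14]
  [-5, -1, -32, -24, 7, -12, -11]
  [-5, -7, -22, -7, 1, -3, 5]
  [-16, -12, -50, -35, -4, -23, -22]
  [-8, -4, -35, -27, 4, -15, -14]
  [-12, -14, -23, -18, -6, -8, -10]
  [-18, -14, -31, -20, -6, -16, -8]
Key observation: the optimum is the walk 2->5->5->5->6, with weight 4 + 1 + 1 + (-18) = -12.
Optimal value attained by: walk 2->5->5->5->6.
Answer: (A^⊗4)[2][6] = -12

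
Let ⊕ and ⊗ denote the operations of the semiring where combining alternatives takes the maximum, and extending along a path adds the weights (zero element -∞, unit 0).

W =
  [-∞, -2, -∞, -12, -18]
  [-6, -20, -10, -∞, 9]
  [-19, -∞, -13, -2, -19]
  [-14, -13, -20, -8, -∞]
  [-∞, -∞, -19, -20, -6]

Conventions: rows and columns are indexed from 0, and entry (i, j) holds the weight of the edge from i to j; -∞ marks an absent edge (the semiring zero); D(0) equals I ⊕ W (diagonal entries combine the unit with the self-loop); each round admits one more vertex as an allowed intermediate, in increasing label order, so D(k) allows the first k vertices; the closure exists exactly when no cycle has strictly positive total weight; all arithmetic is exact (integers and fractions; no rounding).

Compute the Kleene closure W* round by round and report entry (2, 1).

D(0):
  [0, -2, -∞, -12, -18]
  [-6, 0, -10, -∞, 9]
  [-19, -∞, 0, -2, -19]
  [-14, -13, -20, 0, -∞]
  [-∞, -∞, -19, -20, 0]
D(1):
  [0, -2, -∞, -12, -18]
  [-6, 0, -10, -18, 9]
  [-19, -21, 0, -2, -19]
  [-14, -13, -20, 0, -32]
  [-∞, -∞, -19, -20, 0]
D(2):
  [0, -2, -12, -12, 7]
  [-6, 0, -10, -18, 9]
  [-19, -21, 0, -2, -12]
  [-14, -13, -20, 0, -4]
  [-∞, -∞, -19, -20, 0]
D(3):
  [0, -2, -12, -12, 7]
  [-6, 0, -10, -12, 9]
  [-19, -21, 0, -2, -12]
  [-14, -13, -20, 0, -4]
  [-38, -40, -19, -20, 0]
D(4):
  [0, -2, -12, -12, 7]
  [-6, 0, -10, -12, 9]
  [-16, -15, 0, -2, -6]
  [-14, -13, -20, 0, -4]
  [-34, -33, -19, -20, 0]
D(5):
  [0, -2, -12, -12, 7]
  [-6, 0, -10, -11, 9]
  [-16, -15, 0, -2, -6]
  [-14, -13, -20, 0, -4]
  [-34, -33, -19, -20, 0]
Answer: W*[2][1] = -15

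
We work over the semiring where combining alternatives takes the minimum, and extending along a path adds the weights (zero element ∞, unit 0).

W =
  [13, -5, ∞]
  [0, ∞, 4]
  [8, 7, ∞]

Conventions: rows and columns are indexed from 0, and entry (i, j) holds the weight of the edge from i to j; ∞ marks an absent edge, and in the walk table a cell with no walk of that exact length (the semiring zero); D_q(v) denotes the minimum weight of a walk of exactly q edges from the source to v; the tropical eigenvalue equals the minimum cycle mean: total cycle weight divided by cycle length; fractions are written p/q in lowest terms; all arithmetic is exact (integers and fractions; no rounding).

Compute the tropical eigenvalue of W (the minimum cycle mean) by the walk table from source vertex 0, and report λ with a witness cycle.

q=0: [0, ∞, ∞]
q=1: [13, -5, ∞]
q=2: [-5, 8, -1]
q=3: [7, -10, 12]
Optimal cycle mean attained by: cycle 0->1->0, total (-5) + 0, length 2.
Answer: λ = -5/2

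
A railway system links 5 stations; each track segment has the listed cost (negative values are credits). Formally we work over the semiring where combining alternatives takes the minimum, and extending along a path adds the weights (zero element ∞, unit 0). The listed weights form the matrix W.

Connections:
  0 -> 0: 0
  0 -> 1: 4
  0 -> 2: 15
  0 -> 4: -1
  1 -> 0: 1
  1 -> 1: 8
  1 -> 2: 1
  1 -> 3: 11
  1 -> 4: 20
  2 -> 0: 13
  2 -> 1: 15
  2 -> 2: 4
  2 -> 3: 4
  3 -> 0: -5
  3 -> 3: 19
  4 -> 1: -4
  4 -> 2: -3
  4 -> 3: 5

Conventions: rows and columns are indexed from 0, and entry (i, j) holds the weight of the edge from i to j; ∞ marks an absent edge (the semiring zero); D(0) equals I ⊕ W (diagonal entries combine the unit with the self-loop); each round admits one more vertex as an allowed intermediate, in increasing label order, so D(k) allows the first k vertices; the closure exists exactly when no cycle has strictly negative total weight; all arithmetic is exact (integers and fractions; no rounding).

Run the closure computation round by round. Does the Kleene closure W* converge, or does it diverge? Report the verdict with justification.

D(0):
  [0, 4, 15, ∞, -1]
  [1, 0, 1, 11, 20]
  [13, 15, 0, 4, ∞]
  [-5, ∞, ∞, 0, ∞]
  [∞, -4, -3, 5, 0]
D(1):
  [0, 4, 15, ∞, -1]
  [1, 0, 1, 11, 0]
  [13, 15, 0, 4, 12]
  [-5, -1, 10, 0, -6]
  [∞, -4, -3, 5, 0]
Detection: at round 2, diagonal entry (4, 4) turns strictly negative.
Key observation: the cycle 4->1->0->4 has total weight (-4) + 1 + (-1), which is strictly negative.
Answer: DIVERGES — negative cycle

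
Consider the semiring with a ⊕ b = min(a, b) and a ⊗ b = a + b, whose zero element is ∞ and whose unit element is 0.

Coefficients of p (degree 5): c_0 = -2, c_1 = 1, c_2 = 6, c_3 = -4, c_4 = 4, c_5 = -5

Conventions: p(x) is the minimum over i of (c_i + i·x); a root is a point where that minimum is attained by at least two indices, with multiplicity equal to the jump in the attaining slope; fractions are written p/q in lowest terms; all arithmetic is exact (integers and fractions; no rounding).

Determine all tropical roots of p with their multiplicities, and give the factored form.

hull edge (i=0, c=-2) to (i=3, c=-4): slope -2/3, span 3
hull edge (i=3, c=-4) to (i=5, c=-5): slope -1/2, span 2
Factored form: p(x) = -5 ⊗ (x ⊕ 1/2) ⊗ (x ⊕ 1/2) ⊗ (x ⊕ 2/3) ⊗ (x ⊕ 2/3) ⊗ (x ⊕ 2/3)
Answer: roots = 1/2 (mult 2), 2/3 (mult 3)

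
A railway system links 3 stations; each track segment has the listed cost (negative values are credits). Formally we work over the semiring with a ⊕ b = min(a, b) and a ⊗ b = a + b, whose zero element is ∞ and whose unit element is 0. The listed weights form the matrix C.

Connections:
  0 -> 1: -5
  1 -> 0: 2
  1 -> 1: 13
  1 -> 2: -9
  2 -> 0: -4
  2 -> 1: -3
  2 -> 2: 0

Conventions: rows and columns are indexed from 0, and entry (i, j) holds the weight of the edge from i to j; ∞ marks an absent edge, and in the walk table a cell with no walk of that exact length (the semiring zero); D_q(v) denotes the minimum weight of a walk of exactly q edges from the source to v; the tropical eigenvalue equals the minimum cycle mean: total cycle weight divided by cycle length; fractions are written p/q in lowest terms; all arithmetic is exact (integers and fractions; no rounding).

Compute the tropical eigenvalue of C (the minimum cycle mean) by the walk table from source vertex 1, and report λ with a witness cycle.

q=0: [∞, 0, ∞]
q=1: [2, 13, -9]
q=2: [-13, -12, -9]
q=3: [-13, -18, -21]
Optimal cycle mean attained by: cycle 0->1->2->0, total (-5) + (-9) + (-4), length 3.
Answer: λ = -6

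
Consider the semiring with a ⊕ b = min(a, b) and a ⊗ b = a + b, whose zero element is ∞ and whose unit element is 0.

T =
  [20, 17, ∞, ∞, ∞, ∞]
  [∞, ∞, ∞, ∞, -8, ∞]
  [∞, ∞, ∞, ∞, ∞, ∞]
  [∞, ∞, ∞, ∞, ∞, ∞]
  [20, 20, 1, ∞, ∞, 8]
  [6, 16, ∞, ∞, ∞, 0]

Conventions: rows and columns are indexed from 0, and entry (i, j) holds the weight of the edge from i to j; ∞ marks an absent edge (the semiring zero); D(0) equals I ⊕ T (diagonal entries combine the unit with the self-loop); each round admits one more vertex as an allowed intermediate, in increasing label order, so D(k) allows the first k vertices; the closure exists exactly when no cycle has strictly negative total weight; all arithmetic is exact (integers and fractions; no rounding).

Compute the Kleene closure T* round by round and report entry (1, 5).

D(0):
  [0, 17, ∞, ∞, ∞, ∞]
  [∞, 0, ∞, ∞, -8, ∞]
  [∞, ∞, 0, ∞, ∞, ∞]
  [∞, ∞, ∞, 0, ∞, ∞]
  [20, 20, 1, ∞, 0, 8]
  [6, 16, ∞, ∞, ∞, 0]
D(1):
  [0, 17, ∞, ∞, ∞, ∞]
  [∞, 0, ∞, ∞, -8, ∞]
  [∞, ∞, 0, ∞, ∞, ∞]
  [∞, ∞, ∞, 0, ∞, ∞]
  [20, 20, 1, ∞, 0, 8]
  [6, 16, ∞, ∞, ∞, 0]
D(2):
  [0, 17, ∞, ∞, 9, ∞]
  [∞, 0, ∞, ∞, -8, ∞]
  [∞, ∞, 0, ∞, ∞, ∞]
  [∞, ∞, ∞, 0, ∞, ∞]
  [20, 20, 1, ∞, 0, 8]
  [6, 16, ∞, ∞, 8, 0]
D(3):
  [0, 17, ∞, ∞, 9, ∞]
  [∞, 0, ∞, ∞, -8, ∞]
  [∞, ∞, 0, ∞, ∞, ∞]
  [∞, ∞, ∞, 0, ∞, ∞]
  [20, 20, 1, ∞, 0, 8]
  [6, 16, ∞, ∞, 8, 0]
D(4):
  [0, 17, ∞, ∞, 9, ∞]
  [∞, 0, ∞, ∞, -8, ∞]
  [∞, ∞, 0, ∞, ∞, ∞]
  [∞, ∞, ∞, 0, ∞, ∞]
  [20, 20, 1, ∞, 0, 8]
  [6, 16, ∞, ∞, 8, 0]
D(5):
  [0, 17, 10, ∞, 9, 17]
  [12, 0, -7, ∞, -8, 0]
  [∞, ∞, 0, ∞, ∞, ∞]
  [∞, ∞, ∞, 0, ∞, ∞]
  [20, 20, 1, ∞, 0, 8]
  [6, 16, 9, ∞, 8, 0]
D(6):
  [0, 17, 10, ∞, 9, 17]
  [6, 0, -7, ∞, -8, 0]
  [∞, ∞, 0, ∞, ∞, ∞]
  [∞, ∞, ∞, 0, ∞, ∞]
  [14, 20, 1, ∞, 0, 8]
  [6, 16, 9, ∞, 8, 0]
Answer: T*[1][5] = 0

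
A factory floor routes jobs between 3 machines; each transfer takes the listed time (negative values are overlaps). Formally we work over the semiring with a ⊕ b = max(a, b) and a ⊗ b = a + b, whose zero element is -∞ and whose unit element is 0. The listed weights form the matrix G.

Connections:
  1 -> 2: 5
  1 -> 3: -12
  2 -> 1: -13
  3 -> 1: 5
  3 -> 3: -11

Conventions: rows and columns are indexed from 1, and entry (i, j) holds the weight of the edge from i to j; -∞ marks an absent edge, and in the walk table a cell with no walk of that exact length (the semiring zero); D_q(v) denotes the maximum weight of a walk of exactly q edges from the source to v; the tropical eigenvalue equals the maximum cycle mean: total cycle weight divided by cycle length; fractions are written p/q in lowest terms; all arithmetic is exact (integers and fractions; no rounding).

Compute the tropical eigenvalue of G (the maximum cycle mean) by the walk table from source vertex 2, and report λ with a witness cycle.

q=0: [-∞, 0, -∞]
q=1: [-13, -∞, -∞]
q=2: [-∞, -8, -25]
q=3: [-20, -∞, -36]
Optimal cycle mean attained by: cycle 1->3->1, total (-12) + 5, length 2.
Answer: λ = -7/2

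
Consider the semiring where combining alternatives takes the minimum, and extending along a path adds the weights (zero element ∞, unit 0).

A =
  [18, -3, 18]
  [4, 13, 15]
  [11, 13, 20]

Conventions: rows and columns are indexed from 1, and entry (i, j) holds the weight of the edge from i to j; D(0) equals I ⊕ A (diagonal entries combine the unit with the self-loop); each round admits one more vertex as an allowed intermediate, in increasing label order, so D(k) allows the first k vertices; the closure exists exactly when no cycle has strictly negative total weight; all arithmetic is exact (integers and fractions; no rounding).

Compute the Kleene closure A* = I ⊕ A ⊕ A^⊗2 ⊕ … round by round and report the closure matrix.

D(0):
  [0, -3, 18]
  [4, 0, 15]
  [11, 13, 0]
D(1):
  [0, -3, 18]
  [4, 0, 15]
  [11, 8, 0]
D(2):
  [0, -3, 12]
  [4, 0, 15]
  [11, 8, 0]
D(3):
  [0, -3, 12]
  [4, 0, 15]
  [11, 8, 0]
Answer: A* = [[0, -3, 12], [4, 0, 15], [11, 8, 0]]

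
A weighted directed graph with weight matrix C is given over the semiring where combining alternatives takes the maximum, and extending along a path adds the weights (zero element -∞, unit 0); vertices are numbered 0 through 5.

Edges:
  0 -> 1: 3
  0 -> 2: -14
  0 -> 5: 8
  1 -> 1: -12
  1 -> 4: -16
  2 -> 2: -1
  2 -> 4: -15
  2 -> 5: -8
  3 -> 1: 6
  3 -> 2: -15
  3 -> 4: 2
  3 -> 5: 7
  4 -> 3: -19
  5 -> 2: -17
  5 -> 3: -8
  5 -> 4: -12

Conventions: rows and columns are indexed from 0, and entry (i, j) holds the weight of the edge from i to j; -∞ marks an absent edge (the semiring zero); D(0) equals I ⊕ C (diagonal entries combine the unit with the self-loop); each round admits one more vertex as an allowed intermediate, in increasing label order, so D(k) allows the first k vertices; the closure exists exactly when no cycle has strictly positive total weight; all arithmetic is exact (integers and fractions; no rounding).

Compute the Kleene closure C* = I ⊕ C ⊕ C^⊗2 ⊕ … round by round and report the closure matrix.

D(0):
  [0, 3, -14, -∞, -∞, 8]
  [-∞, 0, -∞, -∞, -16, -∞]
  [-∞, -∞, 0, -∞, -15, -8]
  [-∞, 6, -15, 0, 2, 7]
  [-∞, -∞, -∞, -19, 0, -∞]
  [-∞, -∞, -17, -8, -12, 0]
D(1):
  [0, 3, -14, -∞, -∞, 8]
  [-∞, 0, -∞, -∞, -16, -∞]
  [-∞, -∞, 0, -∞, -15, -8]
  [-∞, 6, -15, 0, 2, 7]
  [-∞, -∞, -∞, -19, 0, -∞]
  [-∞, -∞, -17, -8, -12, 0]
D(2):
  [0, 3, -14, -∞, -13, 8]
  [-∞, 0, -∞, -∞, -16, -∞]
  [-∞, -∞, 0, -∞, -15, -8]
  [-∞, 6, -15, 0, 2, 7]
  [-∞, -∞, -∞, -19, 0, -∞]
  [-∞, -∞, -17, -8, -12, 0]
D(3):
  [0, 3, -14, -∞, -13, 8]
  [-∞, 0, -∞, -∞, -16, -∞]
  [-∞, -∞, 0, -∞, -15, -8]
  [-∞, 6, -15, 0, 2, 7]
  [-∞, -∞, -∞, -19, 0, -∞]
  [-∞, -∞, -17, -8, -12, 0]
D(4):
  [0, 3, -14, -∞, -13, 8]
  [-∞, 0, -∞, -∞, -16, -∞]
  [-∞, -∞, 0, -∞, -15, -8]
  [-∞, 6, -15, 0, 2, 7]
  [-∞, -13, -34, -19, 0, -12]
  [-∞, -2, -17, -8, -6, 0]
D(5):
  [0, 3, -14, -32, -13, 8]
  [-∞, 0, -50, -35, -16, -28]
  [-∞, -28, 0, -34, -15, -8]
  [-∞, 6, -15, 0, 2, 7]
  [-∞, -13, -34, -19, 0, -12]
  [-∞, -2, -17, -8, -6, 0]
D(6):
  [0, 6, -9, 0, 2, 8]
  [-∞, 0, -45, -35, -16, -28]
  [-∞, -10, 0, -16, -14, -8]
  [-∞, 6, -10, 0, 2, 7]
  [-∞, -13, -29, -19, 0, -12]
  [-∞, -2, -17, -8, -6, 0]
Answer: C* = [[0, 6, -9, 0, 2, 8], [-∞, 0, -45, -35, -16, -28], [-∞, -10, 0, -16, -14, -8], [-∞, 6, -10, 0, 2, 7], [-∞, -13, -29, -19, 0, -12], [-∞, -2, -17, -8, -6, 0]]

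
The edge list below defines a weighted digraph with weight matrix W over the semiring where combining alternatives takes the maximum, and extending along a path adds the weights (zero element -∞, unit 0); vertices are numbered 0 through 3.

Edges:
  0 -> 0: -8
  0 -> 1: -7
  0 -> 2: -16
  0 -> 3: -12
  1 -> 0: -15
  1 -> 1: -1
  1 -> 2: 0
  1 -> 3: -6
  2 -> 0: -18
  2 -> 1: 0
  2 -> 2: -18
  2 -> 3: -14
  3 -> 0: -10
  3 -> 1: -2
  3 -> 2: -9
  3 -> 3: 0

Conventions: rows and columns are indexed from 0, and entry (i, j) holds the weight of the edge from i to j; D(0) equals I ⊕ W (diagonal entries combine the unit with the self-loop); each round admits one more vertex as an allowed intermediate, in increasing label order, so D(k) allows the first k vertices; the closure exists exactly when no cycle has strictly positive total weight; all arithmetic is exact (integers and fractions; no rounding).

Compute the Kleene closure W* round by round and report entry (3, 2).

D(0):
  [0, -7, -16, -12]
  [-15, 0, 0, -6]
  [-18, 0, 0, -14]
  [-10, -2, -9, 0]
D(1):
  [0, -7, -16, -12]
  [-15, 0, 0, -6]
  [-18, 0, 0, -14]
  [-10, -2, -9, 0]
D(2):
  [0, -7, -7, -12]
  [-15, 0, 0, -6]
  [-15, 0, 0, -6]
  [-10, -2, -2, 0]
D(3):
  [0, -7, -7, -12]
  [-15, 0, 0, -6]
  [-15, 0, 0, -6]
  [-10, -2, -2, 0]
D(4):
  [0, -7, -7, -12]
  [-15, 0, 0, -6]
  [-15, 0, 0, -6]
  [-10, -2, -2, 0]
Answer: W*[3][2] = -2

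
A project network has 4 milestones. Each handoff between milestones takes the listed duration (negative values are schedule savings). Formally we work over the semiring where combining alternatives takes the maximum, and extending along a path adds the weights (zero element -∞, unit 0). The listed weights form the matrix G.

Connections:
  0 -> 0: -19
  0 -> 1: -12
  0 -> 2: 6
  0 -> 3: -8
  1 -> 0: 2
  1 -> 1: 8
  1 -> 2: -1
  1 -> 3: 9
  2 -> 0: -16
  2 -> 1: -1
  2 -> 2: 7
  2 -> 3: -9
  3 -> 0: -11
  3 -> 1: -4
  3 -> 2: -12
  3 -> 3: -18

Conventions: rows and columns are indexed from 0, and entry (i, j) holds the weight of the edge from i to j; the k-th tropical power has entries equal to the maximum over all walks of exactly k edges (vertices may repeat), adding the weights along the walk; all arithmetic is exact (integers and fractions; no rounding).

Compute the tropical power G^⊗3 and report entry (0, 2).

G^⊗2:
  [-10, 5, 13, -3]
  [10, 16, 8, 17]
  [1, 7, 14, 8]
  [-2, 4, -5, 5]
G^⊗3:
  [7, 13, 20, 14]
  [18, 24, 16, 25]
  [9, 15, 21, 16]
  [6, 12, 4, 13]
Key observation: the optimum is the walk 0->2->2->2, with weight 6 + 7 + 7 = 20.
Optimal value attained by: walk 0->2->2->2.
Answer: (G^⊗3)[0][2] = 20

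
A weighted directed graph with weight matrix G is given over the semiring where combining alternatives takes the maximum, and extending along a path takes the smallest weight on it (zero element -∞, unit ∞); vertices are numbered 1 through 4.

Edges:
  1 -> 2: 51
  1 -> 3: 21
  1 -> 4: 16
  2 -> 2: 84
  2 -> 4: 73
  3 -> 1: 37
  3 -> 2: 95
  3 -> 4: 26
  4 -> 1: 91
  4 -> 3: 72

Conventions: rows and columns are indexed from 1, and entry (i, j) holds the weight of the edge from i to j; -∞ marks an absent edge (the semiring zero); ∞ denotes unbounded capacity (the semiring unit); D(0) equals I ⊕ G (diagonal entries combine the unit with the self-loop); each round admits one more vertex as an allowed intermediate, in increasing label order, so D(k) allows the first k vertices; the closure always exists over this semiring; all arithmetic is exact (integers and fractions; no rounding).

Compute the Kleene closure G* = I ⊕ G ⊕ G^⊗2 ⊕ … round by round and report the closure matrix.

D(0):
  [∞, 51, 21, 16]
  [-∞, ∞, -∞, 73]
  [37, 95, ∞, 26]
  [91, -∞, 72, ∞]
D(1):
  [∞, 51, 21, 16]
  [-∞, ∞, -∞, 73]
  [37, 95, ∞, 26]
  [91, 51, 72, ∞]
D(2):
  [∞, 51, 21, 51]
  [-∞, ∞, -∞, 73]
  [37, 95, ∞, 73]
  [91, 51, 72, ∞]
D(3):
  [∞, 51, 21, 51]
  [-∞, ∞, -∞, 73]
  [37, 95, ∞, 73]
  [91, 72, 72, ∞]
D(4):
  [∞, 51, 51, 51]
  [73, ∞, 72, 73]
  [73, 95, ∞, 73]
  [91, 72, 72, ∞]
Answer: G* = [[∞, 51, 51, 51], [73, ∞, 72, 73], [73, 95, ∞, 73], [91, 72, 72, ∞]]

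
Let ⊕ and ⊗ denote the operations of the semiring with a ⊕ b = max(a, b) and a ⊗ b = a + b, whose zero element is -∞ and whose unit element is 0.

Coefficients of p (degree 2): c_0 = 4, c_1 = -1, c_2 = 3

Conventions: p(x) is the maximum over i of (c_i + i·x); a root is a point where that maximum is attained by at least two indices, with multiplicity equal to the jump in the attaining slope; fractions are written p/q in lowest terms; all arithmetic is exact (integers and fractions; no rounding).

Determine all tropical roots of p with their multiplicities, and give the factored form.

hull edge (i=0, c=4) to (i=2, c=3): slope -1/2, span 2
Factored form: p(x) = 3 ⊗ (x ⊕ 1/2) ⊗ (x ⊕ 1/2)
Answer: roots = 1/2 (mult 2)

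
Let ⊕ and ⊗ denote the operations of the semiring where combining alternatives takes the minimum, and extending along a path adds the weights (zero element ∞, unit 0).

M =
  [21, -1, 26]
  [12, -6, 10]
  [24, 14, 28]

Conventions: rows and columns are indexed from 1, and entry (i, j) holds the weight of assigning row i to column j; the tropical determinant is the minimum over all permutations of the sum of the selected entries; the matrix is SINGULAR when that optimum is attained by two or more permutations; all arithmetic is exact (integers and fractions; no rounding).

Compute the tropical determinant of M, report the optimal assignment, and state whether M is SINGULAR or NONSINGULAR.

σ = (1, 2, 3): 21 + (-6) + 28 = 43
σ = (1, 3, 2): 21 + 10 + 14 = 45
σ = (2, 1, 3): (-1) + 12 + 28 = 39
σ = (2, 3, 1): (-1) + 10 + 24 = 33
σ = (3, 1, 2): 26 + 12 + 14 = 52
σ = (3, 2, 1): 26 + (-6) + 24 = 44
Optimal value attained by: σ = (2, 3, 1).
Answer: det⊕(M) = 33; verdict: NONSINGULAR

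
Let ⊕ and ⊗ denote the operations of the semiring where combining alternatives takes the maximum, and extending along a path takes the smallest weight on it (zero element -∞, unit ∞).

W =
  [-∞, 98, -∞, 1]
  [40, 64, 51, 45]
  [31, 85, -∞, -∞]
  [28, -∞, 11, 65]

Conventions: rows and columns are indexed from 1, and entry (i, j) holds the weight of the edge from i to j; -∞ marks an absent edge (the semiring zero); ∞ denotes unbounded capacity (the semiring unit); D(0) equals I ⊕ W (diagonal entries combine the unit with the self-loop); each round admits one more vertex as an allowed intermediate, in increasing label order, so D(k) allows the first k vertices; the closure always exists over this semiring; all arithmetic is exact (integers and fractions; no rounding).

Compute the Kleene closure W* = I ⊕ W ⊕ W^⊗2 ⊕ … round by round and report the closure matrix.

D(0):
  [∞, 98, -∞, 1]
  [40, ∞, 51, 45]
  [31, 85, ∞, -∞]
  [28, -∞, 11, ∞]
D(1):
  [∞, 98, -∞, 1]
  [40, ∞, 51, 45]
  [31, 85, ∞, 1]
  [28, 28, 11, ∞]
D(2):
  [∞, 98, 51, 45]
  [40, ∞, 51, 45]
  [40, 85, ∞, 45]
  [28, 28, 28, ∞]
D(3):
  [∞, 98, 51, 45]
  [40, ∞, 51, 45]
  [40, 85, ∞, 45]
  [28, 28, 28, ∞]
D(4):
  [∞, 98, 51, 45]
  [40, ∞, 51, 45]
  [40, 85, ∞, 45]
  [28, 28, 28, ∞]
Answer: W* = [[∞, 98, 51, 45], [40, ∞, 51, 45], [40, 85, ∞, 45], [28, 28, 28, ∞]]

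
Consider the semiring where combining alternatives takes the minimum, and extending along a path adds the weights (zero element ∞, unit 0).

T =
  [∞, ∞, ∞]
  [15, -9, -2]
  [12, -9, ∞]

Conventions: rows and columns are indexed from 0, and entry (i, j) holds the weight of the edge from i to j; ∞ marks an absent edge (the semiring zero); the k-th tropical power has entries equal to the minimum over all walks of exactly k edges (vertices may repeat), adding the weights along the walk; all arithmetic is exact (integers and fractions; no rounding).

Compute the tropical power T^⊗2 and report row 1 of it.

T^⊗2:
  [∞, ∞, ∞]
  [6, -18, -11]
  [6, -18, -11]
Answer: row 1 of T^⊗2 = [6, -18, -11]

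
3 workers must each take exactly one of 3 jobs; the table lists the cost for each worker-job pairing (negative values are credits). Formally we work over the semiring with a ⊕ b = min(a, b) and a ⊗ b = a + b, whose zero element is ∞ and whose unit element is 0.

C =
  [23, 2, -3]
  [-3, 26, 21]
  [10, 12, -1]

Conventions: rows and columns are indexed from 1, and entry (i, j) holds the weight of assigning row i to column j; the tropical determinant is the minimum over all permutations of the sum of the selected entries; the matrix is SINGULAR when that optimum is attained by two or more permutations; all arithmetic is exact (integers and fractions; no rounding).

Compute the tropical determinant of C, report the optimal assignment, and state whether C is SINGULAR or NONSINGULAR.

σ = (1, 2, 3): 23 + 26 + (-1) = 48
σ = (1, 3, 2): 23 + 21 + 12 = 56
σ = (2, 1, 3): 2 + (-3) + (-1) = -2
σ = (2, 3, 1): 2 + 21 + 10 = 33
σ = (3, 1, 2): (-3) + (-3) + 12 = 6
σ = (3, 2, 1): (-3) + 26 + 10 = 33
Optimal value attained by: σ = (2, 1, 3).
Answer: det⊕(C) = -2; verdict: NONSINGULAR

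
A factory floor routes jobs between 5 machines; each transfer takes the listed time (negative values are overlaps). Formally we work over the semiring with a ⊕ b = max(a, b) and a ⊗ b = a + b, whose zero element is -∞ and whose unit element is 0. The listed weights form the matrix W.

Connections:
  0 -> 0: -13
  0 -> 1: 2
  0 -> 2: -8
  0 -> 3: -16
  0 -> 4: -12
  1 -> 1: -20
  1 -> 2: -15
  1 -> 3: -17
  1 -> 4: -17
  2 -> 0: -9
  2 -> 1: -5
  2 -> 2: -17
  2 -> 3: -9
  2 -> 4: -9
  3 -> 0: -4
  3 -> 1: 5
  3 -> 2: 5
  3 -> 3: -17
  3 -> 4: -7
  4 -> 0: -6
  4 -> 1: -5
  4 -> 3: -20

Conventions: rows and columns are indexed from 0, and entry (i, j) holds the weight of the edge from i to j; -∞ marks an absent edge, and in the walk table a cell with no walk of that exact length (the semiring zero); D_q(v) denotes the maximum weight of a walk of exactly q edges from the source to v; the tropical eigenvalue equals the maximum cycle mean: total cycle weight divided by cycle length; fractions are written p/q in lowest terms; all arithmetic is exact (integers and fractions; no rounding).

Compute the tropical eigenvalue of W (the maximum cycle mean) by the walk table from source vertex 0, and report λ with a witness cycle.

q=0: [0, -∞, -∞, -∞, -∞]
q=1: [-13, 2, -8, -16, -12]
q=2: [-17, -11, -11, -15, -15]
q=3: [-19, -10, -10, -20, -20]
q=4: [-19, -15, -15, -19, -19]
q=5: [-23, -14, -14, -24, -24]
Optimal cycle mean attained by: cycle 2->3->2, total (-9) + 5, length 2.
Answer: λ = -2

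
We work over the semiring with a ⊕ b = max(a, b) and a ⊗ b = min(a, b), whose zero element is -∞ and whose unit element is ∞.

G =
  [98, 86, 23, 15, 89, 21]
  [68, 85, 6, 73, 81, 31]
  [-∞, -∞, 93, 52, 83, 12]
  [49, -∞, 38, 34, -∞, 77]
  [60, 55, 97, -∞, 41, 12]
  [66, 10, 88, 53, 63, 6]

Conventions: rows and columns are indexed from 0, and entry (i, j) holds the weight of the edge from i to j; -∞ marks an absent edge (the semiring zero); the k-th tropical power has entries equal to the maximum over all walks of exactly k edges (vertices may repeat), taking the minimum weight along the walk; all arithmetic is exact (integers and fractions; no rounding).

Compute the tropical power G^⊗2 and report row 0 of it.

G^⊗2:
  [98, 86, 89, 73, 89, 31]
  [68, 85, 81, 73, 81, 73]
  [60, 55, 93, 52, 83, 52]
  [66, 49, 77, 53, 63, 34]
  [60, 60, 93, 55, 83, 31]
  [66, 66, 88, 52, 83, 53]
Answer: row 0 of G^⊗2 = [98, 86, 89, 73, 89, 31]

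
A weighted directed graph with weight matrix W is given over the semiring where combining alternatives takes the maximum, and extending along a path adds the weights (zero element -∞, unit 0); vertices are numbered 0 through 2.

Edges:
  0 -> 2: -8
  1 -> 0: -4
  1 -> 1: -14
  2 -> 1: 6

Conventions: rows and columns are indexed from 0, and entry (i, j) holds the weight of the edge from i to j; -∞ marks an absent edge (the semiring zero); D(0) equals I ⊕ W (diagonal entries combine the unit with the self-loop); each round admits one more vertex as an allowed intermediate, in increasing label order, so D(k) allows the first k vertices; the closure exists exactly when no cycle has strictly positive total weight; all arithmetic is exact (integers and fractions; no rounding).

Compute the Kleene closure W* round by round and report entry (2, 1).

D(0):
  [0, -∞, -8]
  [-4, 0, -∞]
  [-∞, 6, 0]
D(1):
  [0, -∞, -8]
  [-4, 0, -12]
  [-∞, 6, 0]
D(2):
  [0, -∞, -8]
  [-4, 0, -12]
  [2, 6, 0]
D(3):
  [0, -2, -8]
  [-4, 0, -12]
  [2, 6, 0]
Answer: W*[2][1] = 6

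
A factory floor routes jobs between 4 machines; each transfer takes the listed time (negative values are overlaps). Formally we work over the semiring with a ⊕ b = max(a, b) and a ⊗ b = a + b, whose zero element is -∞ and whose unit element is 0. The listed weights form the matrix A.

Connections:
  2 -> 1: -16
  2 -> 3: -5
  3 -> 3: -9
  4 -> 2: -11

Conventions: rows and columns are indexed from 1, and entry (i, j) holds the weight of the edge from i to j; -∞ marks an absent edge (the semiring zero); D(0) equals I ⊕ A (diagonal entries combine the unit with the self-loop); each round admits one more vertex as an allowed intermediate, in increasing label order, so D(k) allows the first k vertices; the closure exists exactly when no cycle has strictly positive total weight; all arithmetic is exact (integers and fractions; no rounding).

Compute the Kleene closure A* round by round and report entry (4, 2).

D(0):
  [0, -∞, -∞, -∞]
  [-16, 0, -5, -∞]
  [-∞, -∞, 0, -∞]
  [-∞, -11, -∞, 0]
D(1):
  [0, -∞, -∞, -∞]
  [-16, 0, -5, -∞]
  [-∞, -∞, 0, -∞]
  [-∞, -11, -∞, 0]
D(2):
  [0, -∞, -∞, -∞]
  [-16, 0, -5, -∞]
  [-∞, -∞, 0, -∞]
  [-27, -11, -16, 0]
D(3):
  [0, -∞, -∞, -∞]
  [-16, 0, -5, -∞]
  [-∞, -∞, 0, -∞]
  [-27, -11, -16, 0]
D(4):
  [0, -∞, -∞, -∞]
  [-16, 0, -5, -∞]
  [-∞, -∞, 0, -∞]
  [-27, -11, -16, 0]
Answer: A*[4][2] = -11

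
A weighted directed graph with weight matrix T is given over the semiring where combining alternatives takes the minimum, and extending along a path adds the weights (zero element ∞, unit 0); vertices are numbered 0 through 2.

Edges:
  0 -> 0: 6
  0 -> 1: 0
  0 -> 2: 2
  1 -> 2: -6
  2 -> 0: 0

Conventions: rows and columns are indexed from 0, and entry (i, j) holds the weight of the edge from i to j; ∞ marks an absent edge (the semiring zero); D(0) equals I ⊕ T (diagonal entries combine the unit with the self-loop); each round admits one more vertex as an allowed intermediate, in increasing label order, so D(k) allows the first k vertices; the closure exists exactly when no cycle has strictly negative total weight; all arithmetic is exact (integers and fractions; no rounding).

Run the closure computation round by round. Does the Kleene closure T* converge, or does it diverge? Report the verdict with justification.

D(0):
  [0, 0, 2]
  [∞, 0, -6]
  [0, ∞, 0]
D(1):
  [0, 0, 2]
  [∞, 0, -6]
  [0, 0, 0]
Detection: at round 2, diagonal entry (2, 2) turns strictly negative.
Key observation: the cycle 2->0->1->2 has total weight 0 + 0 + (-6), which is strictly negative.
Answer: DIVERGES — negative cycle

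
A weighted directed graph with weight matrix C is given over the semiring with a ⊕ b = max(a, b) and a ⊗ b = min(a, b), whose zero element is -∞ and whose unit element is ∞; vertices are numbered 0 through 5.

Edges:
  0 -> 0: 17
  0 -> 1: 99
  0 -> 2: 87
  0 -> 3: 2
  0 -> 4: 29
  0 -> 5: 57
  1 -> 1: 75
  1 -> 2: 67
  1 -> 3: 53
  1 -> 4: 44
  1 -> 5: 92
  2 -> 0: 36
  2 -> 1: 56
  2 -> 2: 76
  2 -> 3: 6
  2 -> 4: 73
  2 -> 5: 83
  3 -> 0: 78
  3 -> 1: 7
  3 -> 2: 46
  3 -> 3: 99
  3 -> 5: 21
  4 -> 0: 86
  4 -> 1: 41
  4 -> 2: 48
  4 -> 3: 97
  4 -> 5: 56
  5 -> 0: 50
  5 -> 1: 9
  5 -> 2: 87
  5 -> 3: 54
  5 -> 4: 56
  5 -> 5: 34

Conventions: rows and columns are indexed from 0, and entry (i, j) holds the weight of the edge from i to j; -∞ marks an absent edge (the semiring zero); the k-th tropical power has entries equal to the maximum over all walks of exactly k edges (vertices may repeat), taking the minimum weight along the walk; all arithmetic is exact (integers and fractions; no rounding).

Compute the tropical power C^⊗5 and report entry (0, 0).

C^⊗2:
  [50, 75, 76, 54, 73, 92]
  [53, 75, 87, 54, 67, 75]
  [73, 56, 83, 73, 73, 76]
  [78, 78, 78, 99, 46, 57]
  [78, 86, 86, 97, 56, 57]
  [56, 56, 76, 56, 73, 83]
C^⊗3:
  [73, 75, 87, 73, 73, 76]
  [67, 75, 76, 67, 73, 83]
  [73, 73, 76, 73, 73, 83]
  [78, 78, 78, 99, 73, 78]
  [78, 78, 78, 97, 73, 86]
  [73, 56, 83, 73, 73, 76]
C^⊗4:
  [73, 75, 76, 73, 73, 83]
  [73, 75, 83, 73, 73, 76]
  [73, 73, 83, 73, 73, 76]
  [78, 78, 78, 99, 73, 78]
  [78, 78, 86, 97, 73, 78]
  [73, 73, 76, 73, 73, 83]
C^⊗5:
  [73, 75, 83, 73, 73, 76]
  [73, 75, 76, 73, 73, 83]
  [73, 73, 76, 73, 73, 83]
  [78, 78, 78, 99, 73, 78]
  [78, 78, 78, 97, 73, 83]
  [73, 73, 83, 73, 73, 76]
Key observation: the optimum is the walk 0->1->5->2->4->0, with weight 99 min 92 min 87 min 73 min 86 = 73.
Optimal value attained by: walk 0->1->5->2->4->0.
Answer: (C^⊗5)[0][0] = 73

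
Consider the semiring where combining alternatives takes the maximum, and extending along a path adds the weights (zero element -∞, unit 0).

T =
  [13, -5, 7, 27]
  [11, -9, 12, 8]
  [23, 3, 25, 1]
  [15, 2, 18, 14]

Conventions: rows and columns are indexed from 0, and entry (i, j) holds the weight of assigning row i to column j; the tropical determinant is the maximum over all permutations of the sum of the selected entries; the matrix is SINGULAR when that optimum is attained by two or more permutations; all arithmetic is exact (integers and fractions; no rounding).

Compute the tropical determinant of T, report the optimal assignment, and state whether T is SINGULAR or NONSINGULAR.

σ = (0, 1, 2, 3): 13 + (-9) + 25 + 14 = 43
σ = (0, 1, 3, 2): 13 + (-9) + 1 + 18 = 23
σ = (0, 2, 1, 3): 13 + 12 + 3 + 14 = 42
σ = (0, 2, 3, 1): 13 + 12 + 1 + 2 = 28
σ = (0, 3, 1, 2): 13 + 8 + 3 + 18 = 42
σ = (0, 3, 2, 1): 13 + 8 + 25 + 2 = 48
σ = (1, 0, 2, 3): (-5) + 11 + 25 + 14 = 45
σ = (1, 0, 3, 2): (-5) + 11 + 1 + 18 = 25
σ = (1, 2, 0, 3): (-5) + 12 + 23 + 14 = 44
σ = (1, 2, 3, 0): (-5) + 12 + 1 + 15 = 23
σ = (1, 3, 0, 2): (-5) + 8 + 23 + 18 = 44
σ = (1, 3, 2, 0): (-5) + 8 + 25 + 15 = 43
σ = (2, 0, 1, 3): 7 + 11 + 3 + 14 = 35
σ = (2, 0, 3, 1): 7 + 11 + 1 + 2 = 21
σ = (2, 1, 0, 3): 7 + (-9) + 23 + 14 = 35
σ = (2, 1, 3, 0): 7 + (-9) + 1 + 15 = 14
σ = (2, 3, 0, 1): 7 + 8 + 23 + 2 = 40
σ = (2, 3, 1, 0): 7 + 8 + 3 + 15 = 33
σ = (3, 0, 1, 2): 27 + 11 + 3 + 18 = 59
σ = (3, 0, 2, 1): 27 + 11 + 25 + 2 = 65
σ = (3, 1, 0, 2): 27 + (-9) + 23 + 18 = 59
σ = (3, 1, 2, 0): 27 + (-9) + 25 + 15 = 58
σ = (3, 2, 0, 1): 27 + 12 + 23 + 2 = 64
σ = (3, 2, 1, 0): 27 + 12 + 3 + 15 = 57
Optimal value attained by: σ = (3, 0, 2, 1).
Answer: det⊕(T) = 65; verdict: NONSINGULAR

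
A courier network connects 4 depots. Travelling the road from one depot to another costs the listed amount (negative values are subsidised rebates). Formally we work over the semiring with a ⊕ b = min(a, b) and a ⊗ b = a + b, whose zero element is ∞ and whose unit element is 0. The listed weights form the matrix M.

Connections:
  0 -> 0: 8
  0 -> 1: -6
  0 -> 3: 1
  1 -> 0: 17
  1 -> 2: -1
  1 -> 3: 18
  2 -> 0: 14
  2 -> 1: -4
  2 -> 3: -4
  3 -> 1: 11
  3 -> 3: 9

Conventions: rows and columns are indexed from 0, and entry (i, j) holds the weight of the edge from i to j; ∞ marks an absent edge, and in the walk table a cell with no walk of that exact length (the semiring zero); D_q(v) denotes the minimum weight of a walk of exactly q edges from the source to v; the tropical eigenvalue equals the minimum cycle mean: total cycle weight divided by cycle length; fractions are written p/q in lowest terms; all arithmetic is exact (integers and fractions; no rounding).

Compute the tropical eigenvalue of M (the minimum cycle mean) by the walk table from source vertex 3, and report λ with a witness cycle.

q=0: [∞, ∞, ∞, 0]
q=1: [∞, 11, ∞, 9]
q=2: [28, 20, 10, 18]
q=3: [24, 6, 19, 6]
q=4: [23, 15, 5, 15]
Optimal cycle mean attained by: cycle 1->2->1, total (-1) + (-4), length 2.
Answer: λ = -5/2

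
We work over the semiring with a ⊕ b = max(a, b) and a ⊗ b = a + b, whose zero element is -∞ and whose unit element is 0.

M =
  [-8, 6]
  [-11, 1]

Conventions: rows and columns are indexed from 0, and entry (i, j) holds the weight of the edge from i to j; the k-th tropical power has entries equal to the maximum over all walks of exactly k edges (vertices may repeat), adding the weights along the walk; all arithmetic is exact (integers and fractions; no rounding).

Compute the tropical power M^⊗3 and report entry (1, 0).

M^⊗2:
  [-5, 7]
  [-10, 2]
M^⊗3:
  [-4, 8]
  [-9, 3]
Key observation: the optimum is the walk 1->1->1->0, with weight 1 + 1 + (-11) = -9.
Optimal value attained by: walk 1->1->1->0.
Answer: (M^⊗3)[1][0] = -9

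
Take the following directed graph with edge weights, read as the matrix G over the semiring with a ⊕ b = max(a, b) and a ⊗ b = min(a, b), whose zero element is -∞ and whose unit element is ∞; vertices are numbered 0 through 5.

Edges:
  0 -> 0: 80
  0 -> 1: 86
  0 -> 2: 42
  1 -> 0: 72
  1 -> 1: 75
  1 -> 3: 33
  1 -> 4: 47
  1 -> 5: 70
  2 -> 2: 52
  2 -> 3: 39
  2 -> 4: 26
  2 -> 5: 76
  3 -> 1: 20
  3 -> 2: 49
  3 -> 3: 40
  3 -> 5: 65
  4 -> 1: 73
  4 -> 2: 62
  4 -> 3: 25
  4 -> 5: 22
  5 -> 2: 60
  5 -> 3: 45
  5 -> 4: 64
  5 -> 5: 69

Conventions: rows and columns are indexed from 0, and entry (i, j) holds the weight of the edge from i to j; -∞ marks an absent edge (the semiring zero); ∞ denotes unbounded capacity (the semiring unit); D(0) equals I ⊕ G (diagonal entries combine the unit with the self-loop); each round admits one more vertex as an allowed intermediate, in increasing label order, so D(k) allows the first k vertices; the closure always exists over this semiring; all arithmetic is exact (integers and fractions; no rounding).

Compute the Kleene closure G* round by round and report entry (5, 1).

D(0):
  [∞, 86, 42, -∞, -∞, -∞]
  [72, ∞, -∞, 33, 47, 70]
  [-∞, -∞, ∞, 39, 26, 76]
  [-∞, 20, 49, ∞, -∞, 65]
  [-∞, 73, 62, 25, ∞, 22]
  [-∞, -∞, 60, 45, 64, ∞]
D(1):
  [∞, 86, 42, -∞, -∞, -∞]
  [72, ∞, 42, 33, 47, 70]
  [-∞, -∞, ∞, 39, 26, 76]
  [-∞, 20, 49, ∞, -∞, 65]
  [-∞, 73, 62, 25, ∞, 22]
  [-∞, -∞, 60, 45, 64, ∞]
D(2):
  [∞, 86, 42, 33, 47, 70]
  [72, ∞, 42, 33, 47, 70]
  [-∞, -∞, ∞, 39, 26, 76]
  [20, 20, 49, ∞, 20, 65]
  [72, 73, 62, 33, ∞, 70]
  [-∞, -∞, 60, 45, 64, ∞]
D(3):
  [∞, 86, 42, 39, 47, 70]
  [72, ∞, 42, 39, 47, 70]
  [-∞, -∞, ∞, 39, 26, 76]
  [20, 20, 49, ∞, 26, 65]
  [72, 73, 62, 39, ∞, 70]
  [-∞, -∞, 60, 45, 64, ∞]
D(4):
  [∞, 86, 42, 39, 47, 70]
  [72, ∞, 42, 39, 47, 70]
  [20, 20, ∞, 39, 26, 76]
  [20, 20, 49, ∞, 26, 65]
  [72, 73, 62, 39, ∞, 70]
  [20, 20, 60, 45, 64, ∞]
D(5):
  [∞, 86, 47, 39, 47, 70]
  [72, ∞, 47, 39, 47, 70]
  [26, 26, ∞, 39, 26, 76]
  [26, 26, 49, ∞, 26, 65]
  [72, 73, 62, 39, ∞, 70]
  [64, 64, 62, 45, 64, ∞]
D(6):
  [∞, 86, 62, 45, 64, 70]
  [72, ∞, 62, 45, 64, 70]
  [64, 64, ∞, 45, 64, 76]
  [64, 64, 62, ∞, 64, 65]
  [72, 73, 62, 45, ∞, 70]
  [64, 64, 62, 45, 64, ∞]
Answer: G*[5][1] = 64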